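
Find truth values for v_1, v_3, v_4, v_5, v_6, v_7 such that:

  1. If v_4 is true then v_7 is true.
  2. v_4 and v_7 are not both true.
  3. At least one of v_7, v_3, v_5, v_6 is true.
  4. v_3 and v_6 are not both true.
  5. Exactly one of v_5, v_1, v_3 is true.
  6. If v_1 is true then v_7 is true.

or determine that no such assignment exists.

v_1=F, v_3=F, v_4=F, v_5=T, v_6=F, v_7=T

  (1) v_4=F ⇒ v_7: vacuous ✓
  (2) v_4=F, v_7=T — not both ✓
  (3) {v_7, v_3, v_5, v_6}: 2 true — at least one ✓
  (4) v_3=F, v_6=F — not both ✓
  (5) {v_5, v_1, v_3}: 1 true — exactly one ✓
  (6) v_1=F ⇒ v_7: vacuous ✓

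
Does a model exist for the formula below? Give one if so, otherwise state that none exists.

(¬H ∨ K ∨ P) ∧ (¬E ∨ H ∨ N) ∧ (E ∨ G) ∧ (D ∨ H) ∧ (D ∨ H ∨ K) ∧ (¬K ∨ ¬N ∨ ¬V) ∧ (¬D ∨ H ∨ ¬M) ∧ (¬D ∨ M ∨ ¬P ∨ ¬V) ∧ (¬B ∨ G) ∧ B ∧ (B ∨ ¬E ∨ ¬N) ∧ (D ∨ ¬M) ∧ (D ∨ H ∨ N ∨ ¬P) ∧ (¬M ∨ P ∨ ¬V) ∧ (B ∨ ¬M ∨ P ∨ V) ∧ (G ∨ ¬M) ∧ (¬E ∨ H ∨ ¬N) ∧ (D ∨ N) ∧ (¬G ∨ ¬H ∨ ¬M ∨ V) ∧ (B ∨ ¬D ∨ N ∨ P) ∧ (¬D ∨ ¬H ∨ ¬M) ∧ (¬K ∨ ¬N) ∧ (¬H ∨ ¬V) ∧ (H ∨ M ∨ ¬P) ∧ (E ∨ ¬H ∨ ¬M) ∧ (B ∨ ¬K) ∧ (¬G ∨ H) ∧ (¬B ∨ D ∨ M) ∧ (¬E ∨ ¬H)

V = False, B = True, N = False, G = True, H = True, P = False, M = False, E = False, K = True, D = True

Unit clause (B) forces B = True.
In (¬B ∨ G) only G is left, so G = True.
In (¬G ∨ H) only H is left, so H = True.
In (¬E ∨ ¬H) only ¬E is left, so E = False.
In (¬H ∨ ¬V) only ¬V is left, so V = False.
In (E ∨ ¬H ∨ ¬M) only ¬M is left, so M = False.
In (¬B ∨ D ∨ M) only D is left, so D = True.
Set N = False.
Set P = False.
  then (¬H ∨ K ∨ P) forces K = True.
All clauses satisfied.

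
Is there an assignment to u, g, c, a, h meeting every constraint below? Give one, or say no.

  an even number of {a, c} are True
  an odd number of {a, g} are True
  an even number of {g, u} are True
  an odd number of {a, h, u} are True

u: True, g: True, c: False, a: False, h: False

{a, c}: 0 true → even ✓
{a, g}: 1 true → odd ✓
{g, u}: 2 true → even ✓
{a, h, u}: 1 true → odd ✓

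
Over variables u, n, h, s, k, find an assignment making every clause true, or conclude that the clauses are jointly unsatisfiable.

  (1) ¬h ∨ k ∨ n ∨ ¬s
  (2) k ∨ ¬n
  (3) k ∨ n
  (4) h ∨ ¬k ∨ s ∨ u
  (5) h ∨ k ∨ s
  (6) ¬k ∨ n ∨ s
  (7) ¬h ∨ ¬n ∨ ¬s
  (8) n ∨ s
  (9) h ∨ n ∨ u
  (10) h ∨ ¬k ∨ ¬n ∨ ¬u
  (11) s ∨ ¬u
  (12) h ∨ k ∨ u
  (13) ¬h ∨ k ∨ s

u = True, n = False, h = False, s = True, k = True

Set u = True.
  then (s ∨ ¬u) forces s = True.
Try n = True:
  (k ∨ ¬n) forces k = True.
  (¬h ∨ ¬n ∨ ¬s) forces h = False.
  clause (h ∨ ¬k ∨ ¬n ∨ ¬u) is falsified — backtrack.
So n = False.
  then (k ∨ n) forces k = True.
Set h = False.
All clauses satisfied.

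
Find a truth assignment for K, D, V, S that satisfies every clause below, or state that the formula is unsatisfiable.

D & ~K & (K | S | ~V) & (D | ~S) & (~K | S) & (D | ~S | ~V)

Unit clause (D) forces D = True.
Unit clause (~K) forces K = False.
Set V = False.
Set S = False.
Check each clause:
  (D): D holds.
  (~K): ~K holds.
  (K | S | ~V): ~V holds.
  (D | ~S): D holds.
  (~K | S): ~K holds.
  (D | ~S | ~V): D holds.
All clauses satisfied.

K = False, D = True, V = False, S = False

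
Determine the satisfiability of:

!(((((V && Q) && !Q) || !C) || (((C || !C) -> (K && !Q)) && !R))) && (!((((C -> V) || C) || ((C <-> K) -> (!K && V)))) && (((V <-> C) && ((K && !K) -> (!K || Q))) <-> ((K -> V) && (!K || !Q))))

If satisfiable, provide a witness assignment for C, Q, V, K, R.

The conjunct !((((C -> V) || C) || ((C <-> K) -> (!K && V)))) is unsatisfiable on its own:
  C=F, V=F, K=F: evaluates to False.
  C=F, V=F, K=T: evaluates to False.
  C=F, V=T, K=F: evaluates to False.
  C=F, V=T, K=T: evaluates to False.
  C=T, V=F, K=F: evaluates to False.
  C=T, V=F, K=T: evaluates to False.
  C=T, V=T, K=F: evaluates to False.
  C=T, V=T, K=T: evaluates to False.
So the whole conjunction is unsatisfiable.

No satisfying assignment exists.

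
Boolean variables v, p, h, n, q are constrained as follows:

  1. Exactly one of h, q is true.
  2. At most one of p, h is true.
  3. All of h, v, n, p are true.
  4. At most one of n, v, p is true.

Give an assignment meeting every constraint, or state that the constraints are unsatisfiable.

The formula is unsatisfiable.

Case p = True:
  (2) with p=T forces h = False.
  Constraint (3) is violated (h=F) — contradiction.
Case p = False:
  Constraint (3) is violated (p=F) — contradiction.
Both cases fail — unsatisfiable.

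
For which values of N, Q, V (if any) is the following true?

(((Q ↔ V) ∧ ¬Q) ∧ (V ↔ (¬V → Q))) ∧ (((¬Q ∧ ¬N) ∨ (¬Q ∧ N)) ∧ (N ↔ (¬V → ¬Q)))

N = True, Q = False, V = False

  ((Q ↔ V) ∧ ¬Q) ∧ (V ↔ (¬V → Q)) = True
    (Q ↔ V) ∧ ¬Q = True
      Q ↔ V = True
      ¬Q = True
    V ↔ (¬V → Q) = True
      ¬V → Q = False
        ¬V = True
  ((¬Q ∧ ¬N) ∨ (¬Q ∧ N)) ∧ (N ↔ (¬V → ¬Q)) = True
    (¬Q ∧ ¬N) ∨ (¬Q ∧ N) = True
      ¬Q ∧ ¬N = False
        ¬Q = True
        ¬N = False
      ¬Q ∧ N = True
        ¬Q = True
    N ↔ (¬V → ¬Q) = True
      ¬V → ¬Q = True
        ¬V = True
        ¬Q = True
Both conjuncts True, so the formula holds.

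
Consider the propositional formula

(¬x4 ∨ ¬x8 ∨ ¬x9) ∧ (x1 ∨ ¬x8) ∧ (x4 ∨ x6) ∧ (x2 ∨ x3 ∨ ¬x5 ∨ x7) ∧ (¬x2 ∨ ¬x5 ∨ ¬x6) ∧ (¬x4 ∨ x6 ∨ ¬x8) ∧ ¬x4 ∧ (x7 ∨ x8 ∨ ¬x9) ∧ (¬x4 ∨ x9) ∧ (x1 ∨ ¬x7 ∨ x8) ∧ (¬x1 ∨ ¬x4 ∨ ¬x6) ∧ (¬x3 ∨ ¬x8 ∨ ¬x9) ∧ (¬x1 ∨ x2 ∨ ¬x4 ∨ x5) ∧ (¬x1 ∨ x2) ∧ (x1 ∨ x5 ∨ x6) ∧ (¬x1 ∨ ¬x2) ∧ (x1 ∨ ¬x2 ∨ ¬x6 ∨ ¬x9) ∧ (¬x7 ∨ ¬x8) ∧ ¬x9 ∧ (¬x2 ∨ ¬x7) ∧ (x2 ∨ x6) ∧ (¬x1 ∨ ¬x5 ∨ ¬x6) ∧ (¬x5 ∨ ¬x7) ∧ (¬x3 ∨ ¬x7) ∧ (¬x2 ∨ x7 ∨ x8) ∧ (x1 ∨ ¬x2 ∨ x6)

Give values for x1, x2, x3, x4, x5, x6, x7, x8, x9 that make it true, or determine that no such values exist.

Unit clause (¬x4) forces x4 = False.
Unit clause (¬x9) forces x9 = False.
In (x4 ∨ x6) only x6 is left, so x6 = True.
Try x1 = True:
  (¬x1 ∨ x2) forces x2 = True.
  clause (¬x1 ∨ ¬x2) is falsified — backtrack.
So x1 = False.
  then (x1 ∨ ¬x8) forces x8 = False.
  then (x1 ∨ ¬x7 ∨ x8) forces x7 = False.
  then (¬x2 ∨ x7 ∨ x8) forces x2 = False.
Set x3 = True.
Set x5 = False.
All clauses satisfied.

x1 = False, x2 = False, x3 = True, x4 = False, x5 = False, x6 = True, x7 = False, x8 = False, x9 = False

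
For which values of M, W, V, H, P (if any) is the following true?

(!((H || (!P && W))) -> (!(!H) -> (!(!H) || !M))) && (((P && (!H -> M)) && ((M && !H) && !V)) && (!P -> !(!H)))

M = True, W = False, V = False, H = False, P = True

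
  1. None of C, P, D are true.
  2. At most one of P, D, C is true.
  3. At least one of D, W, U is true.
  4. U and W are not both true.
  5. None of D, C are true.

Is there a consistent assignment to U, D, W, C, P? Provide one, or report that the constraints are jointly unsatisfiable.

U=F; D=F; W=T; C=F; P=F

  (1) {C, P, D}: 0 true — none ✓
  (2) {P, D, C}: 0 true — at most one ✓
  (3) {D, W, U}: 1 true — at least one ✓
  (4) U=F, W=T — not both ✓
  (5) {D, C}: 0 true — none ✓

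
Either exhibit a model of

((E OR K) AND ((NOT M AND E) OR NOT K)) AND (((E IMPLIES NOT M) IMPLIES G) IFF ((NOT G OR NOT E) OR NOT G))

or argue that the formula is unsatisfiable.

K = False, G = False, M = True, E = True

  (E OR K) AND ((NOT M AND E) OR NOT K) = True
    E OR K = True
    (NOT M AND E) OR NOT K = True
      NOT M AND E = False
        NOT M = False
      NOT K = True
  ((E IMPLIES NOT M) IMPLIES G) IFF ((NOT G OR NOT E) OR NOT G) = True
    (E IMPLIES NOT M) IMPLIES G = True
      E IMPLIES NOT M = False
        NOT M = False
    (NOT G OR NOT E) OR NOT G = True
      NOT G OR NOT E = True
        NOT G = True
        NOT E = False
      NOT G = True
Both conjuncts True, so the formula holds.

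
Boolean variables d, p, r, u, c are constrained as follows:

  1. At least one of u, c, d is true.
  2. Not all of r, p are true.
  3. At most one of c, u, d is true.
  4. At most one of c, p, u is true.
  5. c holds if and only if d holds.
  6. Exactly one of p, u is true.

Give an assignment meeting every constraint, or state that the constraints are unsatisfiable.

d = False; p = False; r = True; u = True; c = False

  (1) {u, c, d}: 1 true — at least one ✓
  (2) {r, p}: 1/2 true — not all ✓
  (3) {c, u, d}: 1 true — at most one ✓
  (4) {c, p, u}: 1 true — at most one ✓
  (5) c=F, d=F — same ✓
  (6) {p, u}: 1 true — exactly one ✓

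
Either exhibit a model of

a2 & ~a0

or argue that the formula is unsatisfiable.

a0: False, a2: True

  ~a0 = True
Both conjuncts True, so the formula holds.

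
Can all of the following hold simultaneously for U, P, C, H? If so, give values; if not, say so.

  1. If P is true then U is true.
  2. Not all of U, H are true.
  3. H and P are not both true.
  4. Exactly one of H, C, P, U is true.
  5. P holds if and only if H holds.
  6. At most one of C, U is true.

U = False; P = False; C = True; H = False

  (1) P=F ⇒ U: vacuous ✓
  (2) {U, H}: 0/2 true — not all ✓
  (3) H=F, P=F — not both ✓
  (4) {H, C, P, U}: 1 true — exactly one ✓
  (5) P=F, H=F — same ✓
  (6) {C, U}: 1 true — at most one ✓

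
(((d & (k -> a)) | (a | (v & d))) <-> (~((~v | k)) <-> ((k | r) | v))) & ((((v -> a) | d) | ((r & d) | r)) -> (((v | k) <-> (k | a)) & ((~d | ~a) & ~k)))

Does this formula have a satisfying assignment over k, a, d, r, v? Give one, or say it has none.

k: False, a: False, d: True, r: False, v: False

  ((d & (k -> a)) | (a | (v & d))) <-> (~((~v | k)) <-> ((k | r) | v)) = True
    (d & (k -> a)) | (a | (v & d)) = True
      d & (k -> a) = True
        k -> a = True
      a | (v & d) = False
        v & d = False
    ~((~v | k)) <-> ((k | r) | v) = True
      ~((~v | k)) = False
        ~v | k = True
          ~v = True
      (k | r) | v = False
        k | r = False
  (((v -> a) | d) | ((r & d) | r)) -> (((v | k) <-> (k | a)) & ((~d | ~a) & ~k)) = True
    ((v -> a) | d) | ((r & d) | r) = True
      (v -> a) | d = True
        v -> a = True
      (r & d) | r = False
        r & d = False
    ((v | k) <-> (k | a)) & ((~d | ~a) & ~k) = True
      (v | k) <-> (k | a) = True
        v | k = False
        k | a = False
      (~d | ~a) & ~k = True
        ~d | ~a = True
          ~d = False
          ~a = True
        ~k = True
Both conjuncts True, so the formula holds.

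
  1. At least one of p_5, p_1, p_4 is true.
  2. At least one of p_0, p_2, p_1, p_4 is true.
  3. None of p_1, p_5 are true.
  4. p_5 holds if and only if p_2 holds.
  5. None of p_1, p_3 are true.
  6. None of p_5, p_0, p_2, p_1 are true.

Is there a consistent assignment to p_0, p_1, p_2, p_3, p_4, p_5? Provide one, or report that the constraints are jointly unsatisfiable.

p_0: False, p_1: False, p_2: False, p_3: False, p_4: True, p_5: False

  (1) {p_5, p_1, p_4}: 1 true — at least one ✓
  (2) {p_0, p_2, p_1, p_4}: 1 true — at least one ✓
  (3) {p_1, p_5}: 0 true — none ✓
  (4) p_5=F, p_2=F — same ✓
  (5) {p_1, p_3}: 0 true — none ✓
  (6) {p_5, p_0, p_2, p_1}: 0 true — none ✓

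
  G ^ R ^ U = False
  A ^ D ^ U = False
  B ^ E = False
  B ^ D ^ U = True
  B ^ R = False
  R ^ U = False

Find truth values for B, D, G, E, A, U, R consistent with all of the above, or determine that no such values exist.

B: True, D: True, G: False, E: True, A: False, U: True, R: True

G ^ R ^ U = F ^ T ^ T = False ✓
A ^ D ^ U = F ^ T ^ T = False ✓
B ^ E = T ^ T = False ✓
B ^ D ^ U = T ^ T ^ T = True ✓
B ^ R = T ^ T = False ✓
R ^ U = T ^ T = False ✓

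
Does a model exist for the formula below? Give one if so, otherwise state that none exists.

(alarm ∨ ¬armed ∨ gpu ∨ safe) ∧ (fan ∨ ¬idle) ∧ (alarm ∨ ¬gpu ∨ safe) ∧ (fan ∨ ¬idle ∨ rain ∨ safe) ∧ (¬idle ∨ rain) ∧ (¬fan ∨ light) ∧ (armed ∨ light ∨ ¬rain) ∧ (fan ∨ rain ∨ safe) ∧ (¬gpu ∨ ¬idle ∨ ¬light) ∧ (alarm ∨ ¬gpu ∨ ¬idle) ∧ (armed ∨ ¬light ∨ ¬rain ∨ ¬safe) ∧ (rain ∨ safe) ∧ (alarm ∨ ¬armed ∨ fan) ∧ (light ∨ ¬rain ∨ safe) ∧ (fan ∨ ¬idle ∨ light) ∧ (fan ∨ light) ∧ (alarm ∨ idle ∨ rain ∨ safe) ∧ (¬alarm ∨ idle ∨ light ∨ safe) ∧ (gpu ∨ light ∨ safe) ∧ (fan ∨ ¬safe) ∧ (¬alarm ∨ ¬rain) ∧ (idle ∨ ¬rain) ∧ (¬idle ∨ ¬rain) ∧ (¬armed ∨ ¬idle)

Set alarm = False.
Set fan = True.
  then (¬fan ∨ light) forces light = True.
Try idle = True:
  (¬idle ∨ rain) forces rain = True.
  clause (¬idle ∨ ¬rain) is falsified — backtrack.
So idle = False.
  then (idle ∨ ¬rain) forces rain = False.
  then (rain ∨ safe) forces safe = True.
Set gpu = False.
Set armed = False.
All clauses satisfied.

alarm: False; fan: True; idle: False; rain: False; safe: True; gpu: False; light: True; armed: False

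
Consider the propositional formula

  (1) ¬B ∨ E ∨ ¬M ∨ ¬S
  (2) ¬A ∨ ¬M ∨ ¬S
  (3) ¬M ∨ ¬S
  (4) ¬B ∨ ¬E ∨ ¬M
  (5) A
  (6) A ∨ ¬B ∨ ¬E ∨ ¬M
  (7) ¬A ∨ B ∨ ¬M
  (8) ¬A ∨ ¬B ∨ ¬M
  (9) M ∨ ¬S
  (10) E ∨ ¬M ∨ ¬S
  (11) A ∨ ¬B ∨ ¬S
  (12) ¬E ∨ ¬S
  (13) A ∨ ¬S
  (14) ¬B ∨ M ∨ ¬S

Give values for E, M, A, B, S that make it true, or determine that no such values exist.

Unit clause (A) forces A = True.
Set E = True.
  then (¬E ∨ ¬S) forces S = False.
Try M = True:
  (¬B ∨ ¬E ∨ ¬M) forces B = False.
  clause (¬A ∨ B ∨ ¬M) is falsified — backtrack.
So M = False.
Set B = False.
All clauses satisfied.

E: True, M: False, A: True, B: False, S: False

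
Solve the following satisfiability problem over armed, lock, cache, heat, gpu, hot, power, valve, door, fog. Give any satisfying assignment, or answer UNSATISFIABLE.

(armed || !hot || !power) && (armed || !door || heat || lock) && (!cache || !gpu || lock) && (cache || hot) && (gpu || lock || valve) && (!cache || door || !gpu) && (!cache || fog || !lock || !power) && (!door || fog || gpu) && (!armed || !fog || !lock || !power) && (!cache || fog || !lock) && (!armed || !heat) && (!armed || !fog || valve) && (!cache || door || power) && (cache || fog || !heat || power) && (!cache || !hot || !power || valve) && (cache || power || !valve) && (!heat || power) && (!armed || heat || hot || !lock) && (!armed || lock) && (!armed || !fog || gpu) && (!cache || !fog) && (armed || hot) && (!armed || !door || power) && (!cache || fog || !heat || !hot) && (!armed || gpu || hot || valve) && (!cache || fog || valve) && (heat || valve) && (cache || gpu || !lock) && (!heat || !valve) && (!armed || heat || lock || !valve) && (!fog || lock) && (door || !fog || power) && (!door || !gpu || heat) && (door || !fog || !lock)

Set armed = True.
  then (!armed || !heat) forces heat = False.
  then (!armed || lock) forces lock = True.
  then (heat || valve) forces valve = True.
  then (!armed || heat || hot || !lock) forces hot = True.
Try cache = True:
  (!cache || fog || !lock) forces fog = True.
  clause (!cache || !fog) is falsified — backtrack.
So cache = False.
  then (cache || power || !valve) forces power = True.
  then (cache || gpu || !lock) forces gpu = True.
  then (!door || !gpu || heat) forces door = False.
  then (door || !fog || !lock) forces fog = False.
All clauses satisfied.

armed=T; lock=T; cache=F; heat=F; gpu=T; hot=T; power=T; valve=T; door=F; fog=F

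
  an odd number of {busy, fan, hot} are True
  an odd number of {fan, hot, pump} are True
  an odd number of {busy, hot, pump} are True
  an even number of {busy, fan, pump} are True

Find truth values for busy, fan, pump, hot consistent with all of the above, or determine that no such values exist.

busy: False; fan: False; pump: False; hot: True

{busy, fan, hot}: 1 true → odd ✓
{fan, hot, pump}: 1 true → odd ✓
{busy, hot, pump}: 1 true → odd ✓
{busy, fan, pump}: 0 true → even ✓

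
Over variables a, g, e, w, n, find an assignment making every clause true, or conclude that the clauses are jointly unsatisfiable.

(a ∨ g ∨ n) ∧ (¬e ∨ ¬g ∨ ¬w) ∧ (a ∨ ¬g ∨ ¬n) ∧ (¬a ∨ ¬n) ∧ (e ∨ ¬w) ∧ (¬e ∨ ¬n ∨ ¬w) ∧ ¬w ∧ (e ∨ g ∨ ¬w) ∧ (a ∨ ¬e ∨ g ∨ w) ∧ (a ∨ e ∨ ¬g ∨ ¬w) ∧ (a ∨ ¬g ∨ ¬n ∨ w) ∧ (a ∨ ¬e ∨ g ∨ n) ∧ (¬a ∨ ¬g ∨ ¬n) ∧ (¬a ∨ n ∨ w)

Unit clause (¬w) forces w = False.
Set a = False.
Set g = True.
  then (a ∨ ¬g ∨ ¬n) forces n = False.
Set e = True.
All clauses satisfied.

a = False; g = True; e = True; w = False; n = False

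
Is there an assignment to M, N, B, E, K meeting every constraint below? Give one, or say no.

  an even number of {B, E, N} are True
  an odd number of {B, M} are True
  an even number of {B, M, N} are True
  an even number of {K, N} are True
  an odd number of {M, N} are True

M=F; N=T; B=T; E=F; K=T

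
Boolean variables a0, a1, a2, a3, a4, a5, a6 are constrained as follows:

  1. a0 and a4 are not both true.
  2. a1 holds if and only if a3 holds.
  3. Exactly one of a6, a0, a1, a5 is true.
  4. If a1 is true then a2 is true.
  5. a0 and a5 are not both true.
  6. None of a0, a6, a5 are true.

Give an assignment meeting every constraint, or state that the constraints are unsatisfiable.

a0 = False, a1 = True, a2 = True, a3 = True, a4 = False, a5 = False, a6 = False

  (1) a0=F, a4=F — not both ✓
  (2) a1=T, a3=T — same ✓
  (3) {a6, a0, a1, a5}: 1 true — exactly one ✓
  (4) a1=T ⇒ a2: T ✓
  (5) a0=F, a5=F — not both ✓
  (6) {a0, a6, a5}: 0 true — none ✓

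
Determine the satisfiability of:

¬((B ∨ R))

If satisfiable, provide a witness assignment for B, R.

B = False, R = False

  ¬((B ∨ R)) = True
    B ∨ R = False
The formula evaluates to True.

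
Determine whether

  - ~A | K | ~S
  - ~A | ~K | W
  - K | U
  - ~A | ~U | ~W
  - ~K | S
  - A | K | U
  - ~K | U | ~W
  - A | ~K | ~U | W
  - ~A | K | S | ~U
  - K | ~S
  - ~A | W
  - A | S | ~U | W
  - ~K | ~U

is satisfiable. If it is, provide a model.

Set U = False.
  then (K | U) forces K = True.
  then (~K | S) forces S = True.
  then (~K | U | ~W) forces W = False.
  then (~A | W) forces A = False.
All clauses satisfied.

U=F, S=T, A=F, K=T, W=F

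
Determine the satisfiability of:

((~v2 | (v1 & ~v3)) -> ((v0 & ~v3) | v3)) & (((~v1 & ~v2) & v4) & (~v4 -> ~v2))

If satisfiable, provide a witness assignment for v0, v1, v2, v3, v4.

v0=T; v1=F; v2=F; v3=F; v4=T

  (~v2 | (v1 & ~v3)) -> ((v0 & ~v3) | v3) = True
    ~v2 | (v1 & ~v3) = True
      ~v2 = True
      v1 & ~v3 = False
        ~v3 = True
    (v0 & ~v3) | v3 = True
      v0 & ~v3 = True
        ~v3 = True
  ((~v1 & ~v2) & v4) & (~v4 -> ~v2) = True
    (~v1 & ~v2) & v4 = True
      ~v1 & ~v2 = True
        ~v1 = True
        ~v2 = True
    ~v4 -> ~v2 = True
      ~v4 = False
      ~v2 = True
Both conjuncts True, so the formula holds.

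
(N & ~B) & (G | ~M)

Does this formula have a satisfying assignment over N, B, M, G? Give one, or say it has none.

N = True; B = False; M = False; G = True

  N & ~B = True
    ~B = True
  G | ~M = True
    ~M = True
Both conjuncts True, so the formula holds.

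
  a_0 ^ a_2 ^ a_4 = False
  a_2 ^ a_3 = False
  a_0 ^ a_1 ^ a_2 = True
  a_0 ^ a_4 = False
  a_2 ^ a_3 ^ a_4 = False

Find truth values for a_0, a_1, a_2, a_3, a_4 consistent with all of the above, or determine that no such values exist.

a_0 = False, a_1 = True, a_2 = False, a_3 = False, a_4 = False

a_0 ^ a_2 ^ a_4 = F ^ F ^ F = False ✓
a_2 ^ a_3 = F ^ F = False ✓
a_0 ^ a_1 ^ a_2 = F ^ T ^ F = True ✓
a_0 ^ a_4 = F ^ F = False ✓
a_2 ^ a_3 ^ a_4 = F ^ F ^ F = False ✓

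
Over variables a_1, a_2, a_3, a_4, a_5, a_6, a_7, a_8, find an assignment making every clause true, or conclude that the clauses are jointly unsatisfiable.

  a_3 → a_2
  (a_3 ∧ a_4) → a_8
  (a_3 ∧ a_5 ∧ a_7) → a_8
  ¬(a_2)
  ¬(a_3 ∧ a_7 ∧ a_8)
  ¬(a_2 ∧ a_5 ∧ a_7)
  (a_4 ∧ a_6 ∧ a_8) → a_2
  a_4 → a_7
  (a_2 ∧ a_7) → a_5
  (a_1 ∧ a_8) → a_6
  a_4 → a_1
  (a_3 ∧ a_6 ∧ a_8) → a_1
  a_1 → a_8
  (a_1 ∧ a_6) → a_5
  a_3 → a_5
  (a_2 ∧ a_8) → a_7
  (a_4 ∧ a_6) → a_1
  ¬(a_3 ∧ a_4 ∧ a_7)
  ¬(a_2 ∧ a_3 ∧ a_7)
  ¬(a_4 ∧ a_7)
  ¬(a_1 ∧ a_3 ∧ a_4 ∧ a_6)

Unit clause (¬a_2) forces a_2 = False.
In (a_2 ∨ ¬a_3) only ¬a_3 is left, so a_3 = False.
Set a_1 = False.
  then (a_1 ∨ ¬a_4) forces a_4 = False.
Set a_5 = False.
Set a_6 = False.
Set a_7 = True.
Set a_8 = False.
All clauses satisfied.

a_1=F, a_2=F, a_3=F, a_4=F, a_5=F, a_6=F, a_7=T, a_8=F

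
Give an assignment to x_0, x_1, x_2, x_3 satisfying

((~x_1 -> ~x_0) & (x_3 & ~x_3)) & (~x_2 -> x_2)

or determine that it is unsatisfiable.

The formula is unsatisfiable.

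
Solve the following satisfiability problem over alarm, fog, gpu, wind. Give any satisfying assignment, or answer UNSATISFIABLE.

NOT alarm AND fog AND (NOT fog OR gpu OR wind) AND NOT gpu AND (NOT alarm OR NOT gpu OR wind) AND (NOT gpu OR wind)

alarm = False, fog = True, gpu = False, wind = True

Unit clause (NOT alarm) forces alarm = False.
Unit clause (fog) forces fog = True.
Unit clause (NOT gpu) forces gpu = False.
In (NOT fog OR gpu OR wind) only wind is left, so wind = True.
Check each clause:
  (NOT alarm): NOT alarm holds.
  (fog): fog holds.
  (NOT fog OR gpu OR wind): wind holds.
  (NOT gpu): NOT gpu holds.
  (NOT alarm OR NOT gpu OR wind): NOT alarm holds.
  (NOT gpu OR wind): NOT gpu holds.
All clauses satisfied.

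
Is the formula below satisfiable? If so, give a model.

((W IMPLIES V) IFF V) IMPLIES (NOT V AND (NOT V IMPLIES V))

W = False, V = False

  ((W IMPLIES V) IFF V) IMPLIES (NOT V AND (NOT V IMPLIES V)) = True
    (W IMPLIES V) IFF V = False
      W IMPLIES V = True
    NOT V AND (NOT V IMPLIES V) = False
      NOT V = True
      NOT V IMPLIES V = False
        NOT V = True
The formula evaluates to True.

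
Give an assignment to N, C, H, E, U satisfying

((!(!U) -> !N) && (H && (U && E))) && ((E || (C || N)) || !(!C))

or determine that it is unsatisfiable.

N=F, C=T, H=T, E=T, U=T

  (!(!U) -> !N) && (H && (U && E)) = True
    !(!U) -> !N = True
      !(!U) = True
        !U = False
      !N = True
    H && (U && E) = True
      U && E = True
  (E || (C || N)) || !(!C) = True
    E || (C || N) = True
      C || N = True
    !(!C) = True
      !C = False
Both conjuncts True, so the formula holds.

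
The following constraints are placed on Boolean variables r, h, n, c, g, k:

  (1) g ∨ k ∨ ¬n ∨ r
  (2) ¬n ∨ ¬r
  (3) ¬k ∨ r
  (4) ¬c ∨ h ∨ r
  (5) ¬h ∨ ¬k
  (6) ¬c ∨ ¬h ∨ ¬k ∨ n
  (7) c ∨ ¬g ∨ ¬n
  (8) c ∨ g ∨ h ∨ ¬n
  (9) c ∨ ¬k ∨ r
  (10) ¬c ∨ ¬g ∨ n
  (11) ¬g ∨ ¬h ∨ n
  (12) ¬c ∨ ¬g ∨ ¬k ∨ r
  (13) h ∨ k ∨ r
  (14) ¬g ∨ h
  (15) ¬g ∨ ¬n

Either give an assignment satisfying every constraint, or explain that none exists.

r=F; h=T; n=F; c=F; g=F; k=F

Set r = False.
  then (¬k ∨ r) forces k = False.
  then (h ∨ k ∨ r) forces h = True.
Try n = True:
  (g ∨ k ∨ ¬n ∨ r) forces g = True.
  clause (¬g ∨ ¬n) is falsified — backtrack.
So n = False.
  then (¬g ∨ ¬h ∨ n) forces g = False.
Set c = False.
All clauses satisfied.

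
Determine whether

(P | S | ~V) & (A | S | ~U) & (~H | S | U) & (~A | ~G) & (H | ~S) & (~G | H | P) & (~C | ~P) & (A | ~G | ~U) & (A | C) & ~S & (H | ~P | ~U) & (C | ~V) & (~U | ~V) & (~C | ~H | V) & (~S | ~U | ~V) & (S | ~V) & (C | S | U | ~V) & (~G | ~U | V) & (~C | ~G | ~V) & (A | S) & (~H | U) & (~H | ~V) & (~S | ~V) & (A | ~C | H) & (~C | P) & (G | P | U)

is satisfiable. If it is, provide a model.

P = False, V = False, U = True, C = False, H = True, S = False, G = False, A = True

Unit clause (~S) forces S = False.
In (S | ~V) only ~V is left, so V = False.
In (A | S) only A is left, so A = True.
In (~A | ~G) only ~G is left, so G = False.
Set P = False.
  then (~C | P) forces C = False.
  then (G | P | U) forces U = True.
Set H = True.
All clauses satisfied.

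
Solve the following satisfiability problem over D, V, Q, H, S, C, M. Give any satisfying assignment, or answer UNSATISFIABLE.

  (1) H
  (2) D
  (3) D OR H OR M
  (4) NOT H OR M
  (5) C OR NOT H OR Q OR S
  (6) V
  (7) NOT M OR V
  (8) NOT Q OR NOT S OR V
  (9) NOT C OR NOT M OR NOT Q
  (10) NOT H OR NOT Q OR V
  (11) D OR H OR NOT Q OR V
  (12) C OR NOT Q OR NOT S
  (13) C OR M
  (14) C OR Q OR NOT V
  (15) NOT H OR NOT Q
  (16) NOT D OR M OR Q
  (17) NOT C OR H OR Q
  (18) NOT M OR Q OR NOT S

D = True; V = True; Q = False; H = True; S = False; C = True; M = True

Unit clause (H) forces H = True.
Unit clause (D) forces D = True.
In (NOT H OR M) only M is left, so M = True.
Unit clause (V) forces V = True.
In (NOT H OR NOT Q) only NOT Q is left, so Q = False.
In (NOT M OR Q OR NOT S) only NOT S is left, so S = False.
In (C OR NOT H OR Q OR S) only C is left, so C = True.
All clauses satisfied.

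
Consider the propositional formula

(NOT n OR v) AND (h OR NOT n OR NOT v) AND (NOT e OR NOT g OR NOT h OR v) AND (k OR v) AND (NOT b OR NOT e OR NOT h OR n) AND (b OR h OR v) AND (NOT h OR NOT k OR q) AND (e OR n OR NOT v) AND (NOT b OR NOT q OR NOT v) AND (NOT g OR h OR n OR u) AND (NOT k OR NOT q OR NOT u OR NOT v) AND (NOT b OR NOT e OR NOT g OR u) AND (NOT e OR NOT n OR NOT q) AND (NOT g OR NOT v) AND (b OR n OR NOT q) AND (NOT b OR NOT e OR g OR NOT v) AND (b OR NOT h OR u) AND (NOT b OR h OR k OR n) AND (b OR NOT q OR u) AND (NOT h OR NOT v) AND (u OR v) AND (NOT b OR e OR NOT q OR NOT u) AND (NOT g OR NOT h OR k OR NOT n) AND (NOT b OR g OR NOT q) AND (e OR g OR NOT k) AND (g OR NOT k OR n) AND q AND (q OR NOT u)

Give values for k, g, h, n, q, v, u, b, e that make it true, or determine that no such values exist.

Unit clause (q) forces q = True.
Set k = True.
Try g = False:
  (NOT b OR g OR NOT q) forces b = False.
  (b OR n OR NOT q) forces n = True.
  (NOT n OR v) forces v = True.
  (h OR NOT n OR NOT v) forces h = True.
  clause (NOT h OR NOT v) is falsified — backtrack.
So g = True.
  then (NOT g OR NOT v) forces v = False.
  then (u OR v) forces u = True.
  then (NOT n OR v) forces n = False.
  then (b OR n OR NOT q) forces b = True.
  then (NOT b OR e OR NOT q OR NOT u) forces e = True.
  then (NOT e OR NOT g OR NOT h OR v) forces h = False.
All clauses satisfied.

k = True; g = True; h = False; n = False; q = True; v = False; u = True; b = True; e = True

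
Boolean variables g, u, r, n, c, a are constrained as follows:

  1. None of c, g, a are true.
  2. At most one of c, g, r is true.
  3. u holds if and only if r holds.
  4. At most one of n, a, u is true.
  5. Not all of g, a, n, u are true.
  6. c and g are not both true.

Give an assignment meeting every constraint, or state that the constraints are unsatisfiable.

g: False, u: False, r: False, n: False, c: False, a: False

  (1) {c, g, a}: 0 true — none ✓
  (2) {c, g, r}: 0 true — at most one ✓
  (3) u=F, r=F — same ✓
  (4) {n, a, u}: 0 true — at most one ✓
  (5) {g, a, n, u}: 0/4 true — not all ✓
  (6) c=F, g=F — not both ✓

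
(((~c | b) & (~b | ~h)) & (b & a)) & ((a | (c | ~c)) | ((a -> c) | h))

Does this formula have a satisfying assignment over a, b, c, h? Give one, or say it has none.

a: True; b: True; c: True; h: False

  ((~c | b) & (~b | ~h)) & (b & a) = True
    (~c | b) & (~b | ~h) = True
      ~c | b = True
        ~c = False
      ~b | ~h = True
        ~b = False
        ~h = True
    b & a = True
  (a | (c | ~c)) | ((a -> c) | h) = True
    a | (c | ~c) = True
      c | ~c = True
        ~c = False
    (a -> c) | h = True
      a -> c = True
Both conjuncts True, so the formula holds.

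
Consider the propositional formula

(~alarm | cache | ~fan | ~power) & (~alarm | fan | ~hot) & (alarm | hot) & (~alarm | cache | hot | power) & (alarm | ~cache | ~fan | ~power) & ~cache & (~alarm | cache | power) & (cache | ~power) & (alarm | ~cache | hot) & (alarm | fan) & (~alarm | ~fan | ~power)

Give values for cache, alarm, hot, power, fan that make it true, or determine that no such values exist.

Unit clause (~cache) forces cache = False.
In (cache | ~power) only ~power is left, so power = False.
In (~alarm | cache | power) only ~alarm is left, so alarm = False.
In (alarm | fan) only fan is left, so fan = True.
In (alarm | hot) only hot is left, so hot = True.
All clauses satisfied.

cache = False; alarm = False; hot = True; power = False; fan = True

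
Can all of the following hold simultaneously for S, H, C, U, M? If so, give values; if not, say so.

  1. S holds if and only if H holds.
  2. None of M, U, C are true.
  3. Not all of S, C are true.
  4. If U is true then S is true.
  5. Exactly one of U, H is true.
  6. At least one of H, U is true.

S = True; H = True; C = False; U = False; M = False

  (1) S=T, H=T — same ✓
  (2) {M, U, C}: 0 true — none ✓
  (3) {S, C}: 1/2 true — not all ✓
  (4) U=F ⇒ S: vacuous ✓
  (5) {U, H}: 1 true — exactly one ✓
  (6) {H, U}: 1 true — at least one ✓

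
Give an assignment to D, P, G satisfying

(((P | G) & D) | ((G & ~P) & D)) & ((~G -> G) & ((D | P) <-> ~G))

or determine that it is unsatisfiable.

Case G = True: the formula simplifies to (D | (~P & D)) & ~((D | P)).
  D = True: the conjunct ~((D | P)) becomes ~((True | P)) = False.
  D = False: the conjunct D | (~P & D) becomes False | (~P & False) = False.
Case G = False: the conjunct ~G -> G becomes ~False -> False = False.
Both cases fail — unsatisfiable.

Unsatisfiable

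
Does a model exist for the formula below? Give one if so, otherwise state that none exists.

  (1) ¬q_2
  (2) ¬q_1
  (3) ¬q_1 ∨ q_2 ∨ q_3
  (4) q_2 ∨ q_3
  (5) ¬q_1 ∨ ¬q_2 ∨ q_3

q_1 = False; q_2 = False; q_3 = True

Unit clause (¬q_2) forces q_2 = False.
Unit clause (¬q_1) forces q_1 = False.
In (q_2 ∨ q_3) only q_3 is left, so q_3 = True.
All clauses satisfied.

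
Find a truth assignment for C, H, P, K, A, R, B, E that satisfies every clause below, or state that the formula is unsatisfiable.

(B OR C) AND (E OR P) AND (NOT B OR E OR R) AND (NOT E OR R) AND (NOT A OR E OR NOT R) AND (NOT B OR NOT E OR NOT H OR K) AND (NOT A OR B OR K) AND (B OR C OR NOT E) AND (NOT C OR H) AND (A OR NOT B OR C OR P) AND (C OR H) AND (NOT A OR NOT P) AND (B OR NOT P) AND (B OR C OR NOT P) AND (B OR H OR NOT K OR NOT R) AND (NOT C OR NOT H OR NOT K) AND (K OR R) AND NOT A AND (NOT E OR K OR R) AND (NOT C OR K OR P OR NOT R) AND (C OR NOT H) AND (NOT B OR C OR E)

Unit clause (NOT A) forces A = False.
Set C = True.
  then (NOT C OR H) forces H = True.
  then (NOT C OR NOT H OR NOT K) forces K = False.
  then (K OR R) forces R = True.
  then (NOT C OR K OR P OR NOT R) forces P = True.
  then (B OR NOT P) forces B = True.
  then (NOT B OR NOT E OR NOT H OR K) forces E = False.
All clauses satisfied.

C=T; H=T; P=T; K=F; A=F; R=T; B=T; E=F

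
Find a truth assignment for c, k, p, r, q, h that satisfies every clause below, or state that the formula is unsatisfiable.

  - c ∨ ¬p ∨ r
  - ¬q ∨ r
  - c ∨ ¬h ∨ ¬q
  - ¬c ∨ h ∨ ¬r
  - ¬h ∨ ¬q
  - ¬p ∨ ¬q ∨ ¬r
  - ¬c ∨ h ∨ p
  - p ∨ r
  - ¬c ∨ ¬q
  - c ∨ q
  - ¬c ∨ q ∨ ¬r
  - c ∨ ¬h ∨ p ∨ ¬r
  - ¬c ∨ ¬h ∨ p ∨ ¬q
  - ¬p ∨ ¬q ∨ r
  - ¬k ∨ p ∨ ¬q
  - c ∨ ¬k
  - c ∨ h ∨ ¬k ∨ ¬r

Set c = True.
  then (¬c ∨ ¬q) forces q = False.
  then (¬c ∨ q ∨ ¬r) forces r = False.
  then (p ∨ r) forces p = True.
Set k = True.
Set h = True.
All clauses satisfied.

c: True, k: True, p: True, r: False, q: False, h: True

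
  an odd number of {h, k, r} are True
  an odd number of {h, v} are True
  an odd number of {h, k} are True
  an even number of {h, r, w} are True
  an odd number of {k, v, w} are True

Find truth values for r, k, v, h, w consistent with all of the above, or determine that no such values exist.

r=F; k=F; v=F; h=T; w=T

{h, k, r}: 1 true → odd ✓
{h, v}: 1 true → odd ✓
{h, k}: 1 true → odd ✓
{h, r, w}: 2 true → even ✓
{k, v, w}: 1 true → odd ✓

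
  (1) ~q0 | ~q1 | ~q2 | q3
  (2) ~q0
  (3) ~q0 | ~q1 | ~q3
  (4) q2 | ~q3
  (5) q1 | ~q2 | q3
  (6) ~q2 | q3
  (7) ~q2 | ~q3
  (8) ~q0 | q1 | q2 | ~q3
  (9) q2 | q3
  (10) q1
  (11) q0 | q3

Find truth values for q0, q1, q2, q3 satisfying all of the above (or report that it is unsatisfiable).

Case q0 = True:
  Clause (~q0) is falsified — contradiction.
Case q0 = False:
  (q1) forces q1 = True.
  (q0 | q3) forces q3 = True.
  (q2 | ~q3) forces q2 = True.
  Clause (~q2 | ~q3) is falsified — contradiction.
Both cases fail, so the formula is unsatisfiable.

Unsatisfiable — no assignment works.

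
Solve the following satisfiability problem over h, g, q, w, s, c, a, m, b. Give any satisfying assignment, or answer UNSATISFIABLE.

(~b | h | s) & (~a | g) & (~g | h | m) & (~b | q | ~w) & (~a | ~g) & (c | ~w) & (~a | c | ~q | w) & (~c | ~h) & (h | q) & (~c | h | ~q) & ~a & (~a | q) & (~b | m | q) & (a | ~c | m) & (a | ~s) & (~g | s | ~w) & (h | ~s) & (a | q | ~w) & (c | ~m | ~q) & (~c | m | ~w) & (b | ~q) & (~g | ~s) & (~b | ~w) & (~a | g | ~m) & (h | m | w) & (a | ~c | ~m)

h: True; g: False; q: False; w: False; s: False; c: False; a: False; m: True; b: True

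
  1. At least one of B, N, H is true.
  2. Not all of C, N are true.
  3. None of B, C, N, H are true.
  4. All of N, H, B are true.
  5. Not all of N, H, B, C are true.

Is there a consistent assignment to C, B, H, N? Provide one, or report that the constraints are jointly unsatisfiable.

Case B = True:
  Constraint (3) is violated (B=T) — contradiction.
Case B = False:
  Constraint (4) is violated (B=F) — contradiction.
Both cases fail — unsatisfiable.

Unsatisfiable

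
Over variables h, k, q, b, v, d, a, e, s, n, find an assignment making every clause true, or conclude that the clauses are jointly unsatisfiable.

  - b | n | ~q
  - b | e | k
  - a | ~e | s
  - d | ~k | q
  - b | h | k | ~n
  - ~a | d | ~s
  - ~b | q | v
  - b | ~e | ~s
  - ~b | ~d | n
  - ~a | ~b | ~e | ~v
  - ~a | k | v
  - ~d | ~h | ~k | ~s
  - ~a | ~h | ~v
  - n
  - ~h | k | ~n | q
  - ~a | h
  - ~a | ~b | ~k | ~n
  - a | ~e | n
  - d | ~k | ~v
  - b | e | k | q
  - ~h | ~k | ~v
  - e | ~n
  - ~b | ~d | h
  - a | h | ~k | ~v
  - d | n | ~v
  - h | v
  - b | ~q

h: True, k: True, q: True, b: True, v: False, d: False, a: False, e: True, s: True, n: True

Unit clause (n) forces n = True.
In (e | ~n) only e is left, so e = True.
Set h = True.
Set k = True.
  then (~h | ~k | ~v) forces v = False.
Set q = True.
  then (b | ~q) forces b = True.
  then (~a | ~b | ~k | ~n) forces a = False.
  then (a | ~e | s) forces s = True.
  then (~d | ~h | ~k | ~s) forces d = False.
All clauses satisfied.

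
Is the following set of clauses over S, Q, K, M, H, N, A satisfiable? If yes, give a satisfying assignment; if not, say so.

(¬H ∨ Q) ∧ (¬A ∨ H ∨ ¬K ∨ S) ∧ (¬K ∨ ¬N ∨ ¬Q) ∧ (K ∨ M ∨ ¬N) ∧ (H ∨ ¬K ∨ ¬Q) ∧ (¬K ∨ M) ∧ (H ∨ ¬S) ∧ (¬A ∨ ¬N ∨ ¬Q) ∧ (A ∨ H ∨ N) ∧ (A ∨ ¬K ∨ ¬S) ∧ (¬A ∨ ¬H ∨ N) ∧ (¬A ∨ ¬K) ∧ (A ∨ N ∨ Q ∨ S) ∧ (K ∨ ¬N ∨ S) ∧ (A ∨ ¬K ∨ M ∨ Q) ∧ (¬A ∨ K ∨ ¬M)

Set S = False.
Set Q = True.
Set K = False.
  then (K ∨ ¬N ∨ S) forces N = False.
Set M = False.
Set H = False.
  then (A ∨ H ∨ N) forces A = True.
All clauses satisfied.

S=F, Q=T, K=F, M=F, H=F, N=F, A=T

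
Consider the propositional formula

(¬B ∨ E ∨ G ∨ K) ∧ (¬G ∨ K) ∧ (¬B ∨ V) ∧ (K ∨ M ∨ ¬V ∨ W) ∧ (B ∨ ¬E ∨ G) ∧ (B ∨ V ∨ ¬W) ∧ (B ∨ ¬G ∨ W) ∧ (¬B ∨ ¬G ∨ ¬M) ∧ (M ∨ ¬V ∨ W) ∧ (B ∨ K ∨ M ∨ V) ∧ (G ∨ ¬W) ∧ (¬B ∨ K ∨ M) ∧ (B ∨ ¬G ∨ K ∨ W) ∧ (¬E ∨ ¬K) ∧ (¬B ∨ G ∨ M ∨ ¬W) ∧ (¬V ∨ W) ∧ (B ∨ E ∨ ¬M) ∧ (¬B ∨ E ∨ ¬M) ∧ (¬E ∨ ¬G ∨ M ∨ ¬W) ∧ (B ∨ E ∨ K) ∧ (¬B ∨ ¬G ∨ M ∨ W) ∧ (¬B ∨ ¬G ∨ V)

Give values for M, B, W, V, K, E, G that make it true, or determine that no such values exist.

M: False, B: False, W: True, V: True, K: True, E: False, G: True

Set M = False.
Set B = False.
Set W = True.
  then (B ∨ V ∨ ¬W) forces V = True.
  then (G ∨ ¬W) forces G = True.
  then (¬E ∨ ¬G ∨ M ∨ ¬W) forces E = False.
  then (B ∨ E ∨ K) forces K = True.
All clauses satisfied.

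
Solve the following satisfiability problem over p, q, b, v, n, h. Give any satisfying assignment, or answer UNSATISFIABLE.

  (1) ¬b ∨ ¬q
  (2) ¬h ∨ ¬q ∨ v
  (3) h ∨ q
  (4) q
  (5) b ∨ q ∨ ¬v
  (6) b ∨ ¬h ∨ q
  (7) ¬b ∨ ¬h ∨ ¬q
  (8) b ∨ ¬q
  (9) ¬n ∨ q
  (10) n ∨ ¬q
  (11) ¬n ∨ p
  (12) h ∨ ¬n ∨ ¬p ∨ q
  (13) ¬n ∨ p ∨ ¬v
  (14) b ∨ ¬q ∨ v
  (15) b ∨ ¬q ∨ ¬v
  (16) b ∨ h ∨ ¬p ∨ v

Case q = True:
  (¬b ∨ ¬q) forces b = False.
  Clause (b ∨ ¬q) is falsified — contradiction.
Case q = False:
  Clause (q) is falsified — contradiction.
Both cases fail, so the formula is unsatisfiable.

Unsatisfiable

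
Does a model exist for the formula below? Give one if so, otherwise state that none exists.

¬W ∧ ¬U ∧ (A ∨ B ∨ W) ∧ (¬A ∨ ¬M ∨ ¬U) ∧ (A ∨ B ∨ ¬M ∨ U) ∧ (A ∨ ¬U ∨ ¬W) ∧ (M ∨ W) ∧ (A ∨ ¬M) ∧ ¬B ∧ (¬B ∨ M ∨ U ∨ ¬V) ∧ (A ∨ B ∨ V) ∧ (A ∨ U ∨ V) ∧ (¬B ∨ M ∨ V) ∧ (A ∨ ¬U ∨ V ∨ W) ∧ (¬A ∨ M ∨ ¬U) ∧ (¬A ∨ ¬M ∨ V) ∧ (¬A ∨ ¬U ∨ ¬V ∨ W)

W = False, B = False, M = True, V = True, A = True, U = False

Unit clause (¬W) forces W = False.
Unit clause (¬U) forces U = False.
In (M ∨ W) only M is left, so M = True.
In (A ∨ ¬M) only A is left, so A = True.
Unit clause (¬B) forces B = False.
In (¬A ∨ ¬M ∨ V) only V is left, so V = True.
All clauses satisfied.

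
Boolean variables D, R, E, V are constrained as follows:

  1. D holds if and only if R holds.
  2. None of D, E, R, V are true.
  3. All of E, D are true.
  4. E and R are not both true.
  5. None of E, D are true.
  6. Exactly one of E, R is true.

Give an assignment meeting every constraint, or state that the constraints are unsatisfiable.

Unsatisfiable — no assignment works.

Case D = True:
  Constraint (2) is violated (D=T) — contradiction.
Case D = False:
  Constraint (3) is violated (D=F) — contradiction.
Both cases fail — unsatisfiable.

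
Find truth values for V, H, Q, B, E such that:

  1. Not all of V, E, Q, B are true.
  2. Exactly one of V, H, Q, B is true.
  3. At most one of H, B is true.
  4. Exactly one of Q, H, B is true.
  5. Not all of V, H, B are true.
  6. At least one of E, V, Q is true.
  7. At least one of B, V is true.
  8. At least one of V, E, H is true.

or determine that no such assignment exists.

V=F; H=F; Q=F; B=T; E=T

  (1) {V, E, Q, B}: 2/4 true — not all ✓
  (2) {V, H, Q, B}: 1 true — exactly one ✓
  (3) {H, B}: 1 true — at most one ✓
  (4) {Q, H, B}: 1 true — exactly one ✓
  (5) {V, H, B}: 1/3 true — not all ✓
  (6) {E, V, Q}: 1 true — at least one ✓
  (7) {B, V}: 1 true — at least one ✓
  (8) {V, E, H}: 1 true — at least one ✓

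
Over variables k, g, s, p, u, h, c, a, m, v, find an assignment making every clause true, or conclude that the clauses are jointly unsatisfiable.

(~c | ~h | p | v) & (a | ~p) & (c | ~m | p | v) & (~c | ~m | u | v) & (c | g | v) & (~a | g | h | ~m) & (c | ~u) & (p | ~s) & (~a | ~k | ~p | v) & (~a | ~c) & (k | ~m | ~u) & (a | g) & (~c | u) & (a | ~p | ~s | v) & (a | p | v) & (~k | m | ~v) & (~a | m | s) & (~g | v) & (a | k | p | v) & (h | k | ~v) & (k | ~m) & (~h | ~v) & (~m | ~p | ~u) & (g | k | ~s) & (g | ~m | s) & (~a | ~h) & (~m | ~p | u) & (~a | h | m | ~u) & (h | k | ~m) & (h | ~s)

Set k = True.
Set g = True.
  then (~g | v) forces v = True.
  then (~h | ~v) forces h = False.
  then (h | ~s) forces s = False.
  then (~k | m | ~v) forces m = True.
Set p = False.
Set u = False.
  then (~c | u) forces c = False.
Set a = False.
All clauses satisfied.

k=T, g=T, s=F, p=F, u=F, h=F, c=F, a=F, m=T, v=T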